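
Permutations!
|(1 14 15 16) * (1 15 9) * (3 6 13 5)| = 12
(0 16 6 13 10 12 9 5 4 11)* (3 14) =(0 16 6 13 10 12 9 5 4 11)(3 14) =[16, 1, 2, 14, 11, 4, 13, 7, 8, 5, 12, 0, 9, 10, 3, 15, 6]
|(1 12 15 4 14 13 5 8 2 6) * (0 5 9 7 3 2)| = 33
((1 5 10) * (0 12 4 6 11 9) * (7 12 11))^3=((0 11 9)(1 5 10)(4 6 7 12))^3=(4 12 7 6)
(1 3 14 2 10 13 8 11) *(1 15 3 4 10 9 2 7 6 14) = (1 4 10 13 8 11 15 3)(2 9)(6 14 7) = [0, 4, 9, 1, 10, 5, 14, 6, 11, 2, 13, 15, 12, 8, 7, 3]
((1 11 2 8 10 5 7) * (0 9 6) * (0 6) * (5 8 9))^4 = (0 11 5 2 7 9 1)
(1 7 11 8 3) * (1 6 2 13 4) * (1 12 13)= (1 7 11 8 3 6 2)(4 12 13)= [0, 7, 1, 6, 12, 5, 2, 11, 3, 9, 10, 8, 13, 4]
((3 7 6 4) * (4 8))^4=(3 4 8 6 7)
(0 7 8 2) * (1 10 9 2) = (0 7 8 1 10 9 2) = [7, 10, 0, 3, 4, 5, 6, 8, 1, 2, 9]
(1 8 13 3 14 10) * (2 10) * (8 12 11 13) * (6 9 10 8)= (1 12 11 13 3 14 2 8 6 9 10)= [0, 12, 8, 14, 4, 5, 9, 7, 6, 10, 1, 13, 11, 3, 2]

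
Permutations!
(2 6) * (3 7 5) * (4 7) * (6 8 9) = (2 8 9 6)(3 4 7 5) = [0, 1, 8, 4, 7, 3, 2, 5, 9, 6]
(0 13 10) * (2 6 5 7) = (0 13 10)(2 6 5 7) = [13, 1, 6, 3, 4, 7, 5, 2, 8, 9, 0, 11, 12, 10]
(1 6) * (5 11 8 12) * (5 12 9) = (12)(1 6)(5 11 8 9) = [0, 6, 2, 3, 4, 11, 1, 7, 9, 5, 10, 8, 12]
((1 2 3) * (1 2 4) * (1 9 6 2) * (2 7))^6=((1 4 9 6 7 2 3))^6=(1 3 2 7 6 9 4)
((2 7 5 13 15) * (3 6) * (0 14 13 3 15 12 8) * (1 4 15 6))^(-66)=((0 14 13 12 8)(1 4 15 2 7 5 3))^(-66)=(0 8 12 13 14)(1 7 4 5 15 3 2)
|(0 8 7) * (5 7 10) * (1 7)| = 6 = |(0 8 10 5 1 7)|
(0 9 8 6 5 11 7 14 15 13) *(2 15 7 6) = (0 9 8 2 15 13)(5 11 6)(7 14) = [9, 1, 15, 3, 4, 11, 5, 14, 2, 8, 10, 6, 12, 0, 7, 13]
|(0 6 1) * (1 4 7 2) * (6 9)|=|(0 9 6 4 7 2 1)|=7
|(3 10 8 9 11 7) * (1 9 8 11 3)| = |(1 9 3 10 11 7)| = 6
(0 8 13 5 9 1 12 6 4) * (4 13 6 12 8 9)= (0 9 1 8 6 13 5 4)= [9, 8, 2, 3, 0, 4, 13, 7, 6, 1, 10, 11, 12, 5]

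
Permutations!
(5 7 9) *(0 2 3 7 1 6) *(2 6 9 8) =(0 6)(1 9 5)(2 3 7 8) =[6, 9, 3, 7, 4, 1, 0, 8, 2, 5]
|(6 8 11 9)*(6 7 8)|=|(7 8 11 9)|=4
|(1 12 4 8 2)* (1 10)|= 6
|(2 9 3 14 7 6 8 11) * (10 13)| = |(2 9 3 14 7 6 8 11)(10 13)| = 8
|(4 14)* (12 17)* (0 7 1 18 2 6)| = 6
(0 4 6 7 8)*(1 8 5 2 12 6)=(0 4 1 8)(2 12 6 7 5)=[4, 8, 12, 3, 1, 2, 7, 5, 0, 9, 10, 11, 6]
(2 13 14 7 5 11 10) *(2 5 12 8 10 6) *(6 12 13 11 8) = [0, 1, 11, 3, 4, 8, 2, 13, 10, 9, 5, 12, 6, 14, 7] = (2 11 12 6)(5 8 10)(7 13 14)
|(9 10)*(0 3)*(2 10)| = |(0 3)(2 10 9)| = 6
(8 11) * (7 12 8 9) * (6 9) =(6 9 7 12 8 11) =[0, 1, 2, 3, 4, 5, 9, 12, 11, 7, 10, 6, 8]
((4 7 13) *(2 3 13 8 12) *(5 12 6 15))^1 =((2 3 13 4 7 8 6 15 5 12))^1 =(2 3 13 4 7 8 6 15 5 12)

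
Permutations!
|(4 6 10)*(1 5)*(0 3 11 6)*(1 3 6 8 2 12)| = |(0 6 10 4)(1 5 3 11 8 2 12)| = 28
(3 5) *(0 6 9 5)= [6, 1, 2, 0, 4, 3, 9, 7, 8, 5]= (0 6 9 5 3)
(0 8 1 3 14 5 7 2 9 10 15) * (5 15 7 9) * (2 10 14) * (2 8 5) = (0 5 9 14 15)(1 3 8)(7 10) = [5, 3, 2, 8, 4, 9, 6, 10, 1, 14, 7, 11, 12, 13, 15, 0]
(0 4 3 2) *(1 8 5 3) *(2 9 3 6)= (0 4 1 8 5 6 2)(3 9)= [4, 8, 0, 9, 1, 6, 2, 7, 5, 3]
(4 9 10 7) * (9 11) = (4 11 9 10 7) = [0, 1, 2, 3, 11, 5, 6, 4, 8, 10, 7, 9]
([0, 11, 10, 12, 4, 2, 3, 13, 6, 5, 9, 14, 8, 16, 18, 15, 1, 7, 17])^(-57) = [0, 16, 5, 6, 4, 9, 8, 17, 12, 10, 2, 1, 3, 7, 11, 15, 13, 18, 14]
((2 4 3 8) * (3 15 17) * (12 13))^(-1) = ((2 4 15 17 3 8)(12 13))^(-1) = (2 8 3 17 15 4)(12 13)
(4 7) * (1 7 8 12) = (1 7 4 8 12) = [0, 7, 2, 3, 8, 5, 6, 4, 12, 9, 10, 11, 1]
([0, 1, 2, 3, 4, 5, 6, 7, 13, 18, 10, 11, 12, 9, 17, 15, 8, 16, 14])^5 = (8 17 18 13 16 14 9)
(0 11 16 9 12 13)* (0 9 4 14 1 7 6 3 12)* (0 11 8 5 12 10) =(0 8 5 12 13 9 11 16 4 14 1 7 6 3 10) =[8, 7, 2, 10, 14, 12, 3, 6, 5, 11, 0, 16, 13, 9, 1, 15, 4]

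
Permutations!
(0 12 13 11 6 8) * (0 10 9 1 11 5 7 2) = [12, 11, 0, 3, 4, 7, 8, 2, 10, 1, 9, 6, 13, 5] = (0 12 13 5 7 2)(1 11 6 8 10 9)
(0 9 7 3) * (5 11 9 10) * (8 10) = [8, 1, 2, 0, 4, 11, 6, 3, 10, 7, 5, 9] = (0 8 10 5 11 9 7 3)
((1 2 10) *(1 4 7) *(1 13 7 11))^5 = ((1 2 10 4 11)(7 13))^5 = (7 13)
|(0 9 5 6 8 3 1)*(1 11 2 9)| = 14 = |(0 1)(2 9 5 6 8 3 11)|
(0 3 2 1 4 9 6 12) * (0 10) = (0 3 2 1 4 9 6 12 10) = [3, 4, 1, 2, 9, 5, 12, 7, 8, 6, 0, 11, 10]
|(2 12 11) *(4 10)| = |(2 12 11)(4 10)| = 6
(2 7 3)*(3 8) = (2 7 8 3) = [0, 1, 7, 2, 4, 5, 6, 8, 3]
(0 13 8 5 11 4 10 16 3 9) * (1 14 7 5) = (0 13 8 1 14 7 5 11 4 10 16 3 9) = [13, 14, 2, 9, 10, 11, 6, 5, 1, 0, 16, 4, 12, 8, 7, 15, 3]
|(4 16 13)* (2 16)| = 4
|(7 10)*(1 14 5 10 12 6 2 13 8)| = 10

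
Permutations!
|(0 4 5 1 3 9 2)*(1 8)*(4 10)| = 9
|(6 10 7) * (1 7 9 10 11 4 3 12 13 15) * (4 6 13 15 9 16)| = 10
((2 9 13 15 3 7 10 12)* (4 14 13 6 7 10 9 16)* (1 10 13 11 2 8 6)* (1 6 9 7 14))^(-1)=((1 10 12 8 9 6 14 11 2 16 4)(3 13 15))^(-1)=(1 4 16 2 11 14 6 9 8 12 10)(3 15 13)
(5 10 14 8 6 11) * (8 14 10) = (14)(5 8 6 11) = [0, 1, 2, 3, 4, 8, 11, 7, 6, 9, 10, 5, 12, 13, 14]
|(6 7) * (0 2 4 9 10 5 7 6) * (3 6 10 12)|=10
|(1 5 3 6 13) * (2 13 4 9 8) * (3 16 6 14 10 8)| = 12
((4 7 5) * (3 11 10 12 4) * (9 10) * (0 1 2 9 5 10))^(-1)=(0 9 2 1)(3 5 11)(4 12 10 7)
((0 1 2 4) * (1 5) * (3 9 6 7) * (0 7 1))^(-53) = ((0 5)(1 2 4 7 3 9 6))^(-53) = (0 5)(1 7 6 4 9 2 3)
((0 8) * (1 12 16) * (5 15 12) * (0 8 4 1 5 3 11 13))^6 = (5 12)(15 16)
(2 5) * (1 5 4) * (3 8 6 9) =(1 5 2 4)(3 8 6 9) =[0, 5, 4, 8, 1, 2, 9, 7, 6, 3]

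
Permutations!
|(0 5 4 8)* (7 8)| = |(0 5 4 7 8)| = 5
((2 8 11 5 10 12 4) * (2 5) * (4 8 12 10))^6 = ((2 12 8 11)(4 5))^6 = (2 8)(11 12)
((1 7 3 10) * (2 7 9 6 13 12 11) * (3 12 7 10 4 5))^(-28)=(1 10 2 11 12 7 13 6 9)(3 5 4)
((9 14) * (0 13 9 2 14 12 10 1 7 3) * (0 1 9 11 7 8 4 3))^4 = ((0 13 11 7)(1 8 4 3)(2 14)(9 12 10))^4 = (14)(9 12 10)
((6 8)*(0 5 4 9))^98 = (0 4)(5 9)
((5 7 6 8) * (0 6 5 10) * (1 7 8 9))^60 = ((0 6 9 1 7 5 8 10))^60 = (0 7)(1 10)(5 6)(8 9)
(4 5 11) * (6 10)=(4 5 11)(6 10)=[0, 1, 2, 3, 5, 11, 10, 7, 8, 9, 6, 4]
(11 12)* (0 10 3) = (0 10 3)(11 12) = [10, 1, 2, 0, 4, 5, 6, 7, 8, 9, 3, 12, 11]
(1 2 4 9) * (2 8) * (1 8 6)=(1 6)(2 4 9 8)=[0, 6, 4, 3, 9, 5, 1, 7, 2, 8]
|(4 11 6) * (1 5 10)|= |(1 5 10)(4 11 6)|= 3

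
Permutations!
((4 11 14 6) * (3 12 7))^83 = (3 7 12)(4 6 14 11)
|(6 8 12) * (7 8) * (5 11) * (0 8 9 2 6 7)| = |(0 8 12 7 9 2 6)(5 11)| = 14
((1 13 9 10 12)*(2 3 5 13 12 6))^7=((1 12)(2 3 5 13 9 10 6))^7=(13)(1 12)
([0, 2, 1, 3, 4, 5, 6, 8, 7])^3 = [0, 2, 1, 3, 4, 5, 6, 8, 7]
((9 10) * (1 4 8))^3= (9 10)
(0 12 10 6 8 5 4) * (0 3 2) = [12, 1, 0, 2, 3, 4, 8, 7, 5, 9, 6, 11, 10] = (0 12 10 6 8 5 4 3 2)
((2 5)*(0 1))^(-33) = (0 1)(2 5)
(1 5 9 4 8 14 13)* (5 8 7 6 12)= (1 8 14 13)(4 7 6 12 5 9)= [0, 8, 2, 3, 7, 9, 12, 6, 14, 4, 10, 11, 5, 1, 13]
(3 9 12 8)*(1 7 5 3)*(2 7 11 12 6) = (1 11 12 8)(2 7 5 3 9 6) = [0, 11, 7, 9, 4, 3, 2, 5, 1, 6, 10, 12, 8]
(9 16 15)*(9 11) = (9 16 15 11) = [0, 1, 2, 3, 4, 5, 6, 7, 8, 16, 10, 9, 12, 13, 14, 11, 15]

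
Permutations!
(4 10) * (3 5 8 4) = (3 5 8 4 10) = [0, 1, 2, 5, 10, 8, 6, 7, 4, 9, 3]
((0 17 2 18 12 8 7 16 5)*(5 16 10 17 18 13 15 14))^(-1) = ((0 18 12 8 7 10 17 2 13 15 14 5))^(-1) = (0 5 14 15 13 2 17 10 7 8 12 18)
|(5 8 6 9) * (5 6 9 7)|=|(5 8 9 6 7)|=5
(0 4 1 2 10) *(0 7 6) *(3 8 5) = (0 4 1 2 10 7 6)(3 8 5) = [4, 2, 10, 8, 1, 3, 0, 6, 5, 9, 7]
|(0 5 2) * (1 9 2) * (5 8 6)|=7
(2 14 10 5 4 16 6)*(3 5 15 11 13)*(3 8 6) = (2 14 10 15 11 13 8 6)(3 5 4 16) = [0, 1, 14, 5, 16, 4, 2, 7, 6, 9, 15, 13, 12, 8, 10, 11, 3]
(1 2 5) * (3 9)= (1 2 5)(3 9)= [0, 2, 5, 9, 4, 1, 6, 7, 8, 3]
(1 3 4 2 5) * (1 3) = (2 5 3 4) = [0, 1, 5, 4, 2, 3]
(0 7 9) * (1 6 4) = (0 7 9)(1 6 4) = [7, 6, 2, 3, 1, 5, 4, 9, 8, 0]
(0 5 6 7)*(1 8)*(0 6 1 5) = (1 8 5)(6 7) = [0, 8, 2, 3, 4, 1, 7, 6, 5]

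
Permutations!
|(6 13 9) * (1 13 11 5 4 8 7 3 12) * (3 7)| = 10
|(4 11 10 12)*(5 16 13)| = |(4 11 10 12)(5 16 13)| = 12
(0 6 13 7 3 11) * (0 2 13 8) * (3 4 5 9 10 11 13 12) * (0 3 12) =[6, 1, 0, 13, 5, 9, 8, 4, 3, 10, 11, 2, 12, 7] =(0 6 8 3 13 7 4 5 9 10 11 2)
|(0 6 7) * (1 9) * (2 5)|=6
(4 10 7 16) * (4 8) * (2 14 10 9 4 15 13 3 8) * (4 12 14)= (2 4 9 12 14 10 7 16)(3 8 15 13)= [0, 1, 4, 8, 9, 5, 6, 16, 15, 12, 7, 11, 14, 3, 10, 13, 2]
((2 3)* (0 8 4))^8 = ((0 8 4)(2 3))^8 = (0 4 8)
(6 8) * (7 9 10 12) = (6 8)(7 9 10 12) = [0, 1, 2, 3, 4, 5, 8, 9, 6, 10, 12, 11, 7]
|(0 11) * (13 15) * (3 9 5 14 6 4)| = |(0 11)(3 9 5 14 6 4)(13 15)| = 6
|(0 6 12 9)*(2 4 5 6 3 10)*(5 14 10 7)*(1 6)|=|(0 3 7 5 1 6 12 9)(2 4 14 10)|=8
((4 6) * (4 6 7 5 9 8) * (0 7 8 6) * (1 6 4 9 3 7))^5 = (0 6 1)(3 5 7)(4 9 8)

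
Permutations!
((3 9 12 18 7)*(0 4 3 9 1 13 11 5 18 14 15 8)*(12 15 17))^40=(0 13 7)(1 18 8)(3 5 15)(4 11 9)(12 14 17)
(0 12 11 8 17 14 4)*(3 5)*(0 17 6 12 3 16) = (0 3 5 16)(4 17 14)(6 12 11 8) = [3, 1, 2, 5, 17, 16, 12, 7, 6, 9, 10, 8, 11, 13, 4, 15, 0, 14]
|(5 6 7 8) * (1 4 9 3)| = 4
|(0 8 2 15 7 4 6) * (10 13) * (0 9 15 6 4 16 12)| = |(0 8 2 6 9 15 7 16 12)(10 13)| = 18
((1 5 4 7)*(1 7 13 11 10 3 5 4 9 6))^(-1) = (1 6 9 5 3 10 11 13 4) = ((1 4 13 11 10 3 5 9 6))^(-1)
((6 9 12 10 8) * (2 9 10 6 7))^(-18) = (2 6 7 12 8 9 10)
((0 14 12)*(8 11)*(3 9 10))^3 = ((0 14 12)(3 9 10)(8 11))^3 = (14)(8 11)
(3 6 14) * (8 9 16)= (3 6 14)(8 9 16)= [0, 1, 2, 6, 4, 5, 14, 7, 9, 16, 10, 11, 12, 13, 3, 15, 8]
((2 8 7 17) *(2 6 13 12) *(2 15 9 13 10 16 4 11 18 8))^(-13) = ((4 11 18 8 7 17 6 10 16)(9 13 12 15))^(-13) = (4 17 11 6 18 10 8 16 7)(9 15 12 13)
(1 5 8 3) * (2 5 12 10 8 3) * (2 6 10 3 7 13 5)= [0, 12, 2, 1, 4, 7, 10, 13, 6, 9, 8, 11, 3, 5]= (1 12 3)(5 7 13)(6 10 8)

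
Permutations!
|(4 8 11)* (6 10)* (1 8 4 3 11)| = 2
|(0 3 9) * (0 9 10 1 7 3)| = 4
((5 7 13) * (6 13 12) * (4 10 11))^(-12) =(5 6 7 13 12)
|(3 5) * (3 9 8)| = |(3 5 9 8)| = 4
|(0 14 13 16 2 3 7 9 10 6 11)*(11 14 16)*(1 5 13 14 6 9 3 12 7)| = 10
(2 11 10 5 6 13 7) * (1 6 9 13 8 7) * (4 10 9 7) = (1 6 8 4 10 5 7 2 11 9 13) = [0, 6, 11, 3, 10, 7, 8, 2, 4, 13, 5, 9, 12, 1]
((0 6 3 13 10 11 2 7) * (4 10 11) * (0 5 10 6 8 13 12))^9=((0 8 13 11 2 7 5 10 4 6 3 12))^9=(0 6 5 11)(2 8 3 10)(4 7 13 12)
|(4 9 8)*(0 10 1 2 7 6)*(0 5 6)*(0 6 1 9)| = 5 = |(0 10 9 8 4)(1 2 7 6 5)|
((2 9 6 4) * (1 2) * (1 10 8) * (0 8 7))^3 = ((0 8 1 2 9 6 4 10 7))^3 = (0 2 4)(1 6 7)(8 9 10)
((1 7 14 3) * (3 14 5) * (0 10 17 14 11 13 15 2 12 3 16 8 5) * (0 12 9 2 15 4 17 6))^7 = (0 10 6)(1 3 12 7)(2 9)(4 14 13 17 11)(5 16 8)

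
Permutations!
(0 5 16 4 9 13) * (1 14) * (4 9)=(0 5 16 9 13)(1 14)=[5, 14, 2, 3, 4, 16, 6, 7, 8, 13, 10, 11, 12, 0, 1, 15, 9]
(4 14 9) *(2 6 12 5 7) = (2 6 12 5 7)(4 14 9) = [0, 1, 6, 3, 14, 7, 12, 2, 8, 4, 10, 11, 5, 13, 9]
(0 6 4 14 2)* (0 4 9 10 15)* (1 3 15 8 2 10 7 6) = [1, 3, 4, 15, 14, 5, 9, 6, 2, 7, 8, 11, 12, 13, 10, 0] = (0 1 3 15)(2 4 14 10 8)(6 9 7)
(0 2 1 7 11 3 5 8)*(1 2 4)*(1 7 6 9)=[4, 6, 2, 5, 7, 8, 9, 11, 0, 1, 10, 3]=(0 4 7 11 3 5 8)(1 6 9)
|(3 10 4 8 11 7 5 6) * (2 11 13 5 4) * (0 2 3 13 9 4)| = 12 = |(0 2 11 7)(3 10)(4 8 9)(5 6 13)|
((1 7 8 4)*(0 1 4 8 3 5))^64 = (8)(0 5 3 7 1)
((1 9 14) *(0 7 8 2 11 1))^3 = ((0 7 8 2 11 1 9 14))^3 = (0 2 9 7 11 14 8 1)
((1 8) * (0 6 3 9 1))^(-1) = ((0 6 3 9 1 8))^(-1) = (0 8 1 9 3 6)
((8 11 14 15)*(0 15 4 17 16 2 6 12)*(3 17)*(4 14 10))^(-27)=(0 2 3 11)(4 8 12 16)(6 17 10 15)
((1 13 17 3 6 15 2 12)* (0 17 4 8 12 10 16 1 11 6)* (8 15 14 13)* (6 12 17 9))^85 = ((0 9 6 14 13 4 15 2 10 16 1 8 17 3)(11 12))^85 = (0 9 6 14 13 4 15 2 10 16 1 8 17 3)(11 12)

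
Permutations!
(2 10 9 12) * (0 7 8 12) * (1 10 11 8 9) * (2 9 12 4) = (0 7 12 9)(1 10)(2 11 8 4) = [7, 10, 11, 3, 2, 5, 6, 12, 4, 0, 1, 8, 9]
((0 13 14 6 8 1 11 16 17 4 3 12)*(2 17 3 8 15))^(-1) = ((0 13 14 6 15 2 17 4 8 1 11 16 3 12))^(-1) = (0 12 3 16 11 1 8 4 17 2 15 6 14 13)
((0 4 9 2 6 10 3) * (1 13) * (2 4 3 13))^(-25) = (13)(0 3)(4 9)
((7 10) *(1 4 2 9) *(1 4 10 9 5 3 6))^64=((1 10 7 9 4 2 5 3 6))^64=(1 10 7 9 4 2 5 3 6)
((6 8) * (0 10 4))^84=((0 10 4)(6 8))^84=(10)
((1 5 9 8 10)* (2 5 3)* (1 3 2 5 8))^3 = (1 10 9 8 5 2 3)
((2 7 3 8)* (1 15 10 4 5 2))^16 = (1 3 2 4 15 8 7 5 10)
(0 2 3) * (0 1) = (0 2 3 1) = [2, 0, 3, 1]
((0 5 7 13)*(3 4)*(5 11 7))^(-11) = (0 11 7 13)(3 4) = ((0 11 7 13)(3 4))^(-11)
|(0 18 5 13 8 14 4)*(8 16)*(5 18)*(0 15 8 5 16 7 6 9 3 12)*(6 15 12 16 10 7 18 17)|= |(0 10 7 15 8 14 4 12)(3 16 5 13 18 17 6 9)|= 8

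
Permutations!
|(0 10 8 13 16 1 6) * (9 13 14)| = |(0 10 8 14 9 13 16 1 6)| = 9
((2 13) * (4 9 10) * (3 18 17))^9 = ((2 13)(3 18 17)(4 9 10))^9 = (18)(2 13)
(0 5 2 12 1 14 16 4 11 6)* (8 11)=(0 5 2 12 1 14 16 4 8 11 6)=[5, 14, 12, 3, 8, 2, 0, 7, 11, 9, 10, 6, 1, 13, 16, 15, 4]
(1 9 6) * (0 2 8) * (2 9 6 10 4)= [9, 6, 8, 3, 2, 5, 1, 7, 0, 10, 4]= (0 9 10 4 2 8)(1 6)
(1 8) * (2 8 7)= [0, 7, 8, 3, 4, 5, 6, 2, 1]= (1 7 2 8)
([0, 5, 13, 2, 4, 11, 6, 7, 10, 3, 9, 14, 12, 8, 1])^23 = (1 14 11 5)(2 3 9 10 8 13)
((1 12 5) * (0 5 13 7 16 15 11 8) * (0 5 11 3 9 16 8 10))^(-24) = (16)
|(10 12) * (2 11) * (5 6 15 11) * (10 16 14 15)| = |(2 5 6 10 12 16 14 15 11)| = 9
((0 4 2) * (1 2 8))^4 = ((0 4 8 1 2))^4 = (0 2 1 8 4)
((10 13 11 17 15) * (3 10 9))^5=((3 10 13 11 17 15 9))^5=(3 15 11 10 9 17 13)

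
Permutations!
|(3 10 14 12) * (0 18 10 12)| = |(0 18 10 14)(3 12)| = 4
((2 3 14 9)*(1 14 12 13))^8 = ((1 14 9 2 3 12 13))^8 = (1 14 9 2 3 12 13)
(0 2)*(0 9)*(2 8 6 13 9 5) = (0 8 6 13 9)(2 5) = [8, 1, 5, 3, 4, 2, 13, 7, 6, 0, 10, 11, 12, 9]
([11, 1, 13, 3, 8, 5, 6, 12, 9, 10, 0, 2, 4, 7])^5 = [12, 1, 8, 3, 11, 5, 6, 10, 2, 13, 7, 4, 0, 9]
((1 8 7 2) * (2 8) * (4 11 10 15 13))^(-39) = (1 2)(4 11 10 15 13)(7 8)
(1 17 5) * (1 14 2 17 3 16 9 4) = (1 3 16 9 4)(2 17 5 14) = [0, 3, 17, 16, 1, 14, 6, 7, 8, 4, 10, 11, 12, 13, 2, 15, 9, 5]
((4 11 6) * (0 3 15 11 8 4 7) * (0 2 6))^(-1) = (0 11 15 3)(2 7 6)(4 8)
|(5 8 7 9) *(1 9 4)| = 6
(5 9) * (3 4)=(3 4)(5 9)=[0, 1, 2, 4, 3, 9, 6, 7, 8, 5]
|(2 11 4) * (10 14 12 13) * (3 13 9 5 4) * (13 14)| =8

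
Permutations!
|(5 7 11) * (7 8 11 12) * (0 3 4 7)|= 15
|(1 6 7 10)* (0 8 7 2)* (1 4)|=|(0 8 7 10 4 1 6 2)|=8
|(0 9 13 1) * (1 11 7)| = |(0 9 13 11 7 1)| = 6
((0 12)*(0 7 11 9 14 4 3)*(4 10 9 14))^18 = ((0 12 7 11 14 10 9 4 3))^18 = (14)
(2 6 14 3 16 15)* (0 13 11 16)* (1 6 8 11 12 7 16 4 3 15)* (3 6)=(0 13 12 7 16 1 3)(2 8 11 4 6 14 15)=[13, 3, 8, 0, 6, 5, 14, 16, 11, 9, 10, 4, 7, 12, 15, 2, 1]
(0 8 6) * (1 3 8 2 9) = (0 2 9 1 3 8 6) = [2, 3, 9, 8, 4, 5, 0, 7, 6, 1]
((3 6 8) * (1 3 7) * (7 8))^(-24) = (8)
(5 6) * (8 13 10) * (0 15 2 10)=[15, 1, 10, 3, 4, 6, 5, 7, 13, 9, 8, 11, 12, 0, 14, 2]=(0 15 2 10 8 13)(5 6)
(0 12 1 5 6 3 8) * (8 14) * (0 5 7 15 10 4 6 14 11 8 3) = (0 12 1 7 15 10 4 6)(3 11 8 5 14) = [12, 7, 2, 11, 6, 14, 0, 15, 5, 9, 4, 8, 1, 13, 3, 10]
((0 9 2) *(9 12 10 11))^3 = (0 11)(2 10)(9 12)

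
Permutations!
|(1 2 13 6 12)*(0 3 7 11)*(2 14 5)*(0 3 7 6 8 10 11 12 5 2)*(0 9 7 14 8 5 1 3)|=|(0 14 2 13 5 9 7 12 3 6 1 8 10 11)|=14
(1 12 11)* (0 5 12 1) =(0 5 12 11) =[5, 1, 2, 3, 4, 12, 6, 7, 8, 9, 10, 0, 11]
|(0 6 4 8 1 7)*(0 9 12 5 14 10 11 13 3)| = |(0 6 4 8 1 7 9 12 5 14 10 11 13 3)| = 14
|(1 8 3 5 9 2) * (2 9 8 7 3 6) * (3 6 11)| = |(1 7 6 2)(3 5 8 11)| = 4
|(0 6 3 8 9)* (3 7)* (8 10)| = 7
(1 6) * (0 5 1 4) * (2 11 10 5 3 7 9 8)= [3, 6, 11, 7, 0, 1, 4, 9, 2, 8, 5, 10]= (0 3 7 9 8 2 11 10 5 1 6 4)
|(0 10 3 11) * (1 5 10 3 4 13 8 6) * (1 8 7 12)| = 42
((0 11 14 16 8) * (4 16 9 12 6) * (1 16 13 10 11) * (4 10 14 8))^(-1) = ((0 1 16 4 13 14 9 12 6 10 11 8))^(-1) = (0 8 11 10 6 12 9 14 13 4 16 1)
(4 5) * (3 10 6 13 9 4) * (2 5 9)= (2 5 3 10 6 13)(4 9)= [0, 1, 5, 10, 9, 3, 13, 7, 8, 4, 6, 11, 12, 2]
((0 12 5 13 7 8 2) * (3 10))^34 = (0 2 8 7 13 5 12)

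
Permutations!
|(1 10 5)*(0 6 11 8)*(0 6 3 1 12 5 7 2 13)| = 42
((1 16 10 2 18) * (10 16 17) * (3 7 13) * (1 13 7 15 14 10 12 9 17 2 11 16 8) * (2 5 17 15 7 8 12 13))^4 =(18)(1 3 5 7 17 8 13)(9 11 15 16 14 12 10)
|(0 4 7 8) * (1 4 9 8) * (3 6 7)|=15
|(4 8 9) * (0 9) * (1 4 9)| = 4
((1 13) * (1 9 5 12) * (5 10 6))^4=(1 6 13 5 9 12 10)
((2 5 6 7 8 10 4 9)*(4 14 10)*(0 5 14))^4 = ((0 5 6 7 8 4 9 2 14 10))^4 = (0 8 14 6 9)(2 5 4 10 7)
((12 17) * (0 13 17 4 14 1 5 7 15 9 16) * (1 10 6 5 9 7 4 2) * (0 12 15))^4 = ((0 13 17 15 7)(1 9 16 12 2)(4 14 10 6 5))^4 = (0 7 15 17 13)(1 2 12 16 9)(4 5 6 10 14)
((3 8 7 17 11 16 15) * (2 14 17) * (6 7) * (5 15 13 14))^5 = (17)(2 6 3 5 7 8 15)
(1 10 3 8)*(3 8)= [0, 10, 2, 3, 4, 5, 6, 7, 1, 9, 8]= (1 10 8)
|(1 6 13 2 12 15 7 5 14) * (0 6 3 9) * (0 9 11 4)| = |(0 6 13 2 12 15 7 5 14 1 3 11 4)| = 13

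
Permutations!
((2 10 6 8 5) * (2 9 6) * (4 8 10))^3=(2 5 10 8 6 4 9)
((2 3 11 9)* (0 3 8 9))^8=((0 3 11)(2 8 9))^8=(0 11 3)(2 9 8)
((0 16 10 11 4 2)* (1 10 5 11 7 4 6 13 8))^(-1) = ((0 16 5 11 6 13 8 1 10 7 4 2))^(-1) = (0 2 4 7 10 1 8 13 6 11 5 16)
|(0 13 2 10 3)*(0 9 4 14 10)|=|(0 13 2)(3 9 4 14 10)|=15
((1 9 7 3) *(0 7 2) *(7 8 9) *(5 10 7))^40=(10)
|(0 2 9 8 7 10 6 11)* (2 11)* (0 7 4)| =|(0 11 7 10 6 2 9 8 4)| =9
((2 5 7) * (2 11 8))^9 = ((2 5 7 11 8))^9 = (2 8 11 7 5)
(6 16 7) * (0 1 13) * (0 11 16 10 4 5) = (0 1 13 11 16 7 6 10 4 5) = [1, 13, 2, 3, 5, 0, 10, 6, 8, 9, 4, 16, 12, 11, 14, 15, 7]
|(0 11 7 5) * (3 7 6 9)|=|(0 11 6 9 3 7 5)|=7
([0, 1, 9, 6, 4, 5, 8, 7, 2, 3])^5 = (9)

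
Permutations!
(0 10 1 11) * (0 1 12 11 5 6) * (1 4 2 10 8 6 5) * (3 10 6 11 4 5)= [8, 1, 6, 10, 2, 3, 0, 7, 11, 9, 12, 5, 4]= (0 8 11 5 3 10 12 4 2 6)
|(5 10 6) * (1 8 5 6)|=|(1 8 5 10)|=4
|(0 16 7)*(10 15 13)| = |(0 16 7)(10 15 13)| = 3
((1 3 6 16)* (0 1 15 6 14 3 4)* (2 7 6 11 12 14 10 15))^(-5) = (0 1 4)(2 16 6 7)(3 10 15 11 12 14)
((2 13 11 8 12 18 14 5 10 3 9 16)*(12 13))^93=(2 14 3)(5 9 12)(10 16 18)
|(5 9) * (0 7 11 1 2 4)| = |(0 7 11 1 2 4)(5 9)| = 6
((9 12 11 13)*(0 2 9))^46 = (0 11 9)(2 13 12)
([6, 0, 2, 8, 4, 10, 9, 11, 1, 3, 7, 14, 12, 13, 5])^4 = [8, 3, 2, 6, 4, 14, 1, 10, 9, 0, 5, 7, 12, 13, 11]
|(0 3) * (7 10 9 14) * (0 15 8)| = |(0 3 15 8)(7 10 9 14)| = 4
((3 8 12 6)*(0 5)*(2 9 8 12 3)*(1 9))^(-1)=(0 5)(1 2 6 12 3 8 9)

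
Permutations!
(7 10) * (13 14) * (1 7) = (1 7 10)(13 14) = [0, 7, 2, 3, 4, 5, 6, 10, 8, 9, 1, 11, 12, 14, 13]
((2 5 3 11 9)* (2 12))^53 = ((2 5 3 11 9 12))^53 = (2 12 9 11 3 5)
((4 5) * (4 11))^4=(4 5 11)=((4 5 11))^4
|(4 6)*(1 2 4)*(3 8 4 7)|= |(1 2 7 3 8 4 6)|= 7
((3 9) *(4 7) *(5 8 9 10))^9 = (3 9 8 5 10)(4 7)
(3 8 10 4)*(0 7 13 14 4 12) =[7, 1, 2, 8, 3, 5, 6, 13, 10, 9, 12, 11, 0, 14, 4] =(0 7 13 14 4 3 8 10 12)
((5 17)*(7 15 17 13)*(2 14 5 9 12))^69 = (2 17 13)(5 12 15)(7 14 9)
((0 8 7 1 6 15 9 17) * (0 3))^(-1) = (0 3 17 9 15 6 1 7 8)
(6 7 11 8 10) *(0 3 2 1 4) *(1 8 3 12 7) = (0 12 7 11 3 2 8 10 6 1 4) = [12, 4, 8, 2, 0, 5, 1, 11, 10, 9, 6, 3, 7]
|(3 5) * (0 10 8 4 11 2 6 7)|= |(0 10 8 4 11 2 6 7)(3 5)|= 8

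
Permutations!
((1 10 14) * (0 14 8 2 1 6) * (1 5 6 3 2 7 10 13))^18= (14)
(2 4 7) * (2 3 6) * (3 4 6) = (2 6)(4 7) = [0, 1, 6, 3, 7, 5, 2, 4]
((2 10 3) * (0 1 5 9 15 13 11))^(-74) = (0 9 11 5 13 1 15)(2 10 3)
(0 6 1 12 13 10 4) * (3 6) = (0 3 6 1 12 13 10 4) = [3, 12, 2, 6, 0, 5, 1, 7, 8, 9, 4, 11, 13, 10]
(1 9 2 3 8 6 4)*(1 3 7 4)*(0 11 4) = [11, 9, 7, 8, 3, 5, 1, 0, 6, 2, 10, 4] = (0 11 4 3 8 6 1 9 2 7)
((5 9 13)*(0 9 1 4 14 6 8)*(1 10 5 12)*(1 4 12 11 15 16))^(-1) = (0 8 6 14 4 12 1 16 15 11 13 9)(5 10)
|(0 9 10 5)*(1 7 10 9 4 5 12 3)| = |(0 4 5)(1 7 10 12 3)| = 15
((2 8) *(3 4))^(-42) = (8)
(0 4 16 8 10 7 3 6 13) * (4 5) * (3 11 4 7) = (0 5 7 11 4 16 8 10 3 6 13) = [5, 1, 2, 6, 16, 7, 13, 11, 10, 9, 3, 4, 12, 0, 14, 15, 8]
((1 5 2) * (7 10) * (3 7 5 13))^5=(1 5 7 13 2 10 3)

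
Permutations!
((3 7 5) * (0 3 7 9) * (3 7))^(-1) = (0 9 3 5 7)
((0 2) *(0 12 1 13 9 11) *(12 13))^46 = ((0 2 13 9 11)(1 12))^46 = (0 2 13 9 11)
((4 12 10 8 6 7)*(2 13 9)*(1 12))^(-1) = ((1 12 10 8 6 7 4)(2 13 9))^(-1) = (1 4 7 6 8 10 12)(2 9 13)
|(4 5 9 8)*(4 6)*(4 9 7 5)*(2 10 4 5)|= 15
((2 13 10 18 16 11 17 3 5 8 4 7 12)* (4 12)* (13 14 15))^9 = ((2 14 15 13 10 18 16 11 17 3 5 8 12)(4 7))^9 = (2 3 18 14 5 16 15 8 11 13 12 17 10)(4 7)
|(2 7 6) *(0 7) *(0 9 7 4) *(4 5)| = 12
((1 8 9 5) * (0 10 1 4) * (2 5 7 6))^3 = (0 8 6 4 1 7 5 10 9 2)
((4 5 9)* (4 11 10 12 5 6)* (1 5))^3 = ((1 5 9 11 10 12)(4 6))^3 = (1 11)(4 6)(5 10)(9 12)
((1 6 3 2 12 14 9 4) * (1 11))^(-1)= (1 11 4 9 14 12 2 3 6)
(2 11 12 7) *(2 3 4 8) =(2 11 12 7 3 4 8) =[0, 1, 11, 4, 8, 5, 6, 3, 2, 9, 10, 12, 7]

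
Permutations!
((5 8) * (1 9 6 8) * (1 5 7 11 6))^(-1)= (1 9)(6 11 7 8)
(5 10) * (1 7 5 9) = (1 7 5 10 9) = [0, 7, 2, 3, 4, 10, 6, 5, 8, 1, 9]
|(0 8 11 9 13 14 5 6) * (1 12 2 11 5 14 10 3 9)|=4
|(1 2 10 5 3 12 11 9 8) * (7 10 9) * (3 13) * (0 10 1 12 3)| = |(0 10 5 13)(1 2 9 8 12 11 7)| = 28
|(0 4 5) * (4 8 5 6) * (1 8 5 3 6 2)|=|(0 5)(1 8 3 6 4 2)|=6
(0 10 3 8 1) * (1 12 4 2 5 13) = (0 10 3 8 12 4 2 5 13 1) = [10, 0, 5, 8, 2, 13, 6, 7, 12, 9, 3, 11, 4, 1]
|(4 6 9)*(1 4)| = 4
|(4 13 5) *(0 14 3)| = 3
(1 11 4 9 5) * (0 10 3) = (0 10 3)(1 11 4 9 5) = [10, 11, 2, 0, 9, 1, 6, 7, 8, 5, 3, 4]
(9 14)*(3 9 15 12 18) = (3 9 14 15 12 18) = [0, 1, 2, 9, 4, 5, 6, 7, 8, 14, 10, 11, 18, 13, 15, 12, 16, 17, 3]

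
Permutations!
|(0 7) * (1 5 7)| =4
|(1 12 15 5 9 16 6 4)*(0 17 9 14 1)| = 30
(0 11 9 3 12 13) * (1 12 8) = (0 11 9 3 8 1 12 13) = [11, 12, 2, 8, 4, 5, 6, 7, 1, 3, 10, 9, 13, 0]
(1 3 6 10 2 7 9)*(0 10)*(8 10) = (0 8 10 2 7 9 1 3 6) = [8, 3, 7, 6, 4, 5, 0, 9, 10, 1, 2]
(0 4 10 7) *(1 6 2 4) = (0 1 6 2 4 10 7) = [1, 6, 4, 3, 10, 5, 2, 0, 8, 9, 7]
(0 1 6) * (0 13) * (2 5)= (0 1 6 13)(2 5)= [1, 6, 5, 3, 4, 2, 13, 7, 8, 9, 10, 11, 12, 0]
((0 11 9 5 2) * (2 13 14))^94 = ((0 11 9 5 13 14 2))^94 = (0 5 2 9 14 11 13)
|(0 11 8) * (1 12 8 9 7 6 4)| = |(0 11 9 7 6 4 1 12 8)| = 9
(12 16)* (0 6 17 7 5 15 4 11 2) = (0 6 17 7 5 15 4 11 2)(12 16) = [6, 1, 0, 3, 11, 15, 17, 5, 8, 9, 10, 2, 16, 13, 14, 4, 12, 7]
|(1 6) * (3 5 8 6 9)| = |(1 9 3 5 8 6)| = 6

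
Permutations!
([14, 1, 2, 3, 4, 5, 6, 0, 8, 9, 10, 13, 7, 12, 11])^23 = [7, 1, 2, 3, 4, 5, 6, 12, 8, 9, 10, 14, 13, 11, 0]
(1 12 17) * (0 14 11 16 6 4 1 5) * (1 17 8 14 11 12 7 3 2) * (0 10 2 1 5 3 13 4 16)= (0 11)(1 7 13 4 17 3)(2 5 10)(6 16)(8 14 12)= [11, 7, 5, 1, 17, 10, 16, 13, 14, 9, 2, 0, 8, 4, 12, 15, 6, 3]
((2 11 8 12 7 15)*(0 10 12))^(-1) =((0 10 12 7 15 2 11 8))^(-1) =(0 8 11 2 15 7 12 10)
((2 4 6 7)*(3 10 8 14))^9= (2 4 6 7)(3 10 8 14)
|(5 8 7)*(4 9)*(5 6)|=4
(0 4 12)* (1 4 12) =[12, 4, 2, 3, 1, 5, 6, 7, 8, 9, 10, 11, 0] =(0 12)(1 4)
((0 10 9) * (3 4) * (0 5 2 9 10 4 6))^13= (10)(0 4 3 6)(2 9 5)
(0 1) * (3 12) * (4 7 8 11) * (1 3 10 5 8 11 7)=[3, 0, 2, 12, 1, 8, 6, 11, 7, 9, 5, 4, 10]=(0 3 12 10 5 8 7 11 4 1)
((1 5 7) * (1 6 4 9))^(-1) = (1 9 4 6 7 5)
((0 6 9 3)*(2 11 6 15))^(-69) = (0 15 2 11 6 9 3)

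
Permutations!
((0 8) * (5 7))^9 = ((0 8)(5 7))^9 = (0 8)(5 7)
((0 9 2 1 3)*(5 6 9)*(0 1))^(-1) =((0 5 6 9 2)(1 3))^(-1) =(0 2 9 6 5)(1 3)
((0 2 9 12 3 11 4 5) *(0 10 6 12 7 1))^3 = ((0 2 9 7 1)(3 11 4 5 10 6 12))^3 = (0 7 2 1 9)(3 5 12 4 6 11 10)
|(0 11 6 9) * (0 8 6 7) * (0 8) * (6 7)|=4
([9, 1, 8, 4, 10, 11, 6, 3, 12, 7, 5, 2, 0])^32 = (0 12 8 2 11 5 10 4 3 7 9)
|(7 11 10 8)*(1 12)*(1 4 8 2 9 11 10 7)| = 20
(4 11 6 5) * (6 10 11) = (4 6 5)(10 11) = [0, 1, 2, 3, 6, 4, 5, 7, 8, 9, 11, 10]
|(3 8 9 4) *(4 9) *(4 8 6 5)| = |(9)(3 6 5 4)| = 4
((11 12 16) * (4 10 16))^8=(4 11 10 12 16)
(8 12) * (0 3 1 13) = [3, 13, 2, 1, 4, 5, 6, 7, 12, 9, 10, 11, 8, 0] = (0 3 1 13)(8 12)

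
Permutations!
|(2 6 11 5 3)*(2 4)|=6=|(2 6 11 5 3 4)|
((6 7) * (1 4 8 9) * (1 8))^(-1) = (1 4)(6 7)(8 9)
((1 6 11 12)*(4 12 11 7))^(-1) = (1 12 4 7 6)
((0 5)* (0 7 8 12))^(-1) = (0 12 8 7 5)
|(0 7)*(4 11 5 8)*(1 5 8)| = |(0 7)(1 5)(4 11 8)| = 6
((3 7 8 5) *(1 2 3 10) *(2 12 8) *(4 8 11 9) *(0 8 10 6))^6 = (12)(0 5)(6 8) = ((0 8 5 6)(1 12 11 9 4 10)(2 3 7))^6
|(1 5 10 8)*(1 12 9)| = |(1 5 10 8 12 9)| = 6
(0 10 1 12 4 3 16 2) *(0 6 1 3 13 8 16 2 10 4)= [4, 12, 6, 2, 13, 5, 1, 7, 16, 9, 3, 11, 0, 8, 14, 15, 10]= (0 4 13 8 16 10 3 2 6 1 12)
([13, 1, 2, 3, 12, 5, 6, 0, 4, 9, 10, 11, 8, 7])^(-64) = (0 7 13)(4 8 12)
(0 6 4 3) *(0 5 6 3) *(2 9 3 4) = (0 4)(2 9 3 5 6) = [4, 1, 9, 5, 0, 6, 2, 7, 8, 3]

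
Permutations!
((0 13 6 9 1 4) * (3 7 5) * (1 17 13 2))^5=((0 2 1 4)(3 7 5)(6 9 17 13))^5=(0 2 1 4)(3 5 7)(6 9 17 13)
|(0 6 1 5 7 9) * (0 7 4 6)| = 4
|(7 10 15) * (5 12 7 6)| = |(5 12 7 10 15 6)| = 6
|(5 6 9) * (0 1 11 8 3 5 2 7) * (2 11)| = 12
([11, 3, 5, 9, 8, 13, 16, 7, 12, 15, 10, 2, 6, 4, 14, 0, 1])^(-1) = (0 15 9 3 1 16 6 12 8 4 13 5 2 11)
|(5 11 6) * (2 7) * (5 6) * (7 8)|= 6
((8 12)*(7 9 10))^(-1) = (7 10 9)(8 12)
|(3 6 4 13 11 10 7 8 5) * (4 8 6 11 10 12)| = |(3 11 12 4 13 10 7 6 8 5)| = 10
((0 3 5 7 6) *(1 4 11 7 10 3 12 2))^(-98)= ((0 12 2 1 4 11 7 6)(3 5 10))^(-98)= (0 7 4 2)(1 12 6 11)(3 5 10)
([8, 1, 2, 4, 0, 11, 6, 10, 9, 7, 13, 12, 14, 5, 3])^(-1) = (0 4 3 14 12 11 5 13 10 7 9 8)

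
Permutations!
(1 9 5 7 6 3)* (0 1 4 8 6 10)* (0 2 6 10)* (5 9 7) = (0 1 7)(2 6 3 4 8 10) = [1, 7, 6, 4, 8, 5, 3, 0, 10, 9, 2]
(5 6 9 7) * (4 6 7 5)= (4 6 9 5 7)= [0, 1, 2, 3, 6, 7, 9, 4, 8, 5]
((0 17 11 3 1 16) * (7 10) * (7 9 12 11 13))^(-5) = ((0 17 13 7 10 9 12 11 3 1 16))^(-5) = (0 12 17 11 13 3 7 1 10 16 9)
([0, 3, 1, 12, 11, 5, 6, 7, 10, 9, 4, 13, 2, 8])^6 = (1 12)(2 3)(4 11 13 8 10)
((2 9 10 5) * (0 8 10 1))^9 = (0 10 2 1 8 5 9) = ((0 8 10 5 2 9 1))^9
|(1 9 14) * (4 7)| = |(1 9 14)(4 7)| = 6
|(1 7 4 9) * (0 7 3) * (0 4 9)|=6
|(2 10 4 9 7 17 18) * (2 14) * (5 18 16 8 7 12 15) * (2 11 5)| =12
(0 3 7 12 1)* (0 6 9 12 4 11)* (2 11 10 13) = (0 3 7 4 10 13 2 11)(1 6 9 12) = [3, 6, 11, 7, 10, 5, 9, 4, 8, 12, 13, 0, 1, 2]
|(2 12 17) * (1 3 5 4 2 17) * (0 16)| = |(17)(0 16)(1 3 5 4 2 12)| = 6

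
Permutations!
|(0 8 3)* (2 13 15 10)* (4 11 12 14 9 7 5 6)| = 24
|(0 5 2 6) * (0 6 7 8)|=|(0 5 2 7 8)|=5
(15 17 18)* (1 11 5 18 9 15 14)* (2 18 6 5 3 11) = (1 2 18 14)(3 11)(5 6)(9 15 17) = [0, 2, 18, 11, 4, 6, 5, 7, 8, 15, 10, 3, 12, 13, 1, 17, 16, 9, 14]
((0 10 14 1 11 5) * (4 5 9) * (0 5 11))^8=((0 10 14 1)(4 11 9))^8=(14)(4 9 11)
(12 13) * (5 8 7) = (5 8 7)(12 13) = [0, 1, 2, 3, 4, 8, 6, 5, 7, 9, 10, 11, 13, 12]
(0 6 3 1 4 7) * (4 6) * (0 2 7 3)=[4, 6, 7, 1, 3, 5, 0, 2]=(0 4 3 1 6)(2 7)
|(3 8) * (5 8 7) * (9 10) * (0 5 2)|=6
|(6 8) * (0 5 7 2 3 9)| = |(0 5 7 2 3 9)(6 8)| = 6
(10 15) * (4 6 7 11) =(4 6 7 11)(10 15) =[0, 1, 2, 3, 6, 5, 7, 11, 8, 9, 15, 4, 12, 13, 14, 10]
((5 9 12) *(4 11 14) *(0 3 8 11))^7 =((0 3 8 11 14 4)(5 9 12))^7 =(0 3 8 11 14 4)(5 9 12)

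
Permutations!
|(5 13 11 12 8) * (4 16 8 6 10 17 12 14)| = |(4 16 8 5 13 11 14)(6 10 17 12)| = 28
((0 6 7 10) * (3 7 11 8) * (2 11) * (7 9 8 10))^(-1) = (0 10 11 2 6)(3 8 9)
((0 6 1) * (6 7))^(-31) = (0 7 6 1) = ((0 7 6 1))^(-31)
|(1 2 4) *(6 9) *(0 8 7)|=|(0 8 7)(1 2 4)(6 9)|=6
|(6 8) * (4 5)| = |(4 5)(6 8)| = 2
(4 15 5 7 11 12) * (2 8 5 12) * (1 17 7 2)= (1 17 7 11)(2 8 5)(4 15 12)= [0, 17, 8, 3, 15, 2, 6, 11, 5, 9, 10, 1, 4, 13, 14, 12, 16, 7]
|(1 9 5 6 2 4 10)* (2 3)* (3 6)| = 7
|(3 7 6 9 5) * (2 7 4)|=|(2 7 6 9 5 3 4)|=7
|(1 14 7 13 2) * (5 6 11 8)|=|(1 14 7 13 2)(5 6 11 8)|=20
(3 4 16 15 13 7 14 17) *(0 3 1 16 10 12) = (0 3 4 10 12)(1 16 15 13 7 14 17) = [3, 16, 2, 4, 10, 5, 6, 14, 8, 9, 12, 11, 0, 7, 17, 13, 15, 1]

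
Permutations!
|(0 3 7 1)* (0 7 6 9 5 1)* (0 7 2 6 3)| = 5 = |(1 2 6 9 5)|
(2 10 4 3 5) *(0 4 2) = (0 4 3 5)(2 10) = [4, 1, 10, 5, 3, 0, 6, 7, 8, 9, 2]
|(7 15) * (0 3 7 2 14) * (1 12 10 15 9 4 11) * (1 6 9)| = |(0 3 7 1 12 10 15 2 14)(4 11 6 9)| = 36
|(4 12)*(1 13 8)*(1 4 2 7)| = |(1 13 8 4 12 2 7)| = 7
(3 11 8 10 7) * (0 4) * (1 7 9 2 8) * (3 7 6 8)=(0 4)(1 6 8 10 9 2 3 11)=[4, 6, 3, 11, 0, 5, 8, 7, 10, 2, 9, 1]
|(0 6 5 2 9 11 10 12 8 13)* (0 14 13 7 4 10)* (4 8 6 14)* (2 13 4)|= 22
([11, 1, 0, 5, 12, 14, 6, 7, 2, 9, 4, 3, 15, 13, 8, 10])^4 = [14, 1, 5, 2, 4, 0, 6, 7, 3, 9, 10, 8, 12, 13, 11, 15]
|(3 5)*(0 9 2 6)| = 4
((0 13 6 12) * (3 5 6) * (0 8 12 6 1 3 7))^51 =((0 13 7)(1 3 5)(8 12))^51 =(13)(8 12)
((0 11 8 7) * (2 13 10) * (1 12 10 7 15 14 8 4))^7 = (0 13 10 1 11 7 2 12 4)(8 15 14)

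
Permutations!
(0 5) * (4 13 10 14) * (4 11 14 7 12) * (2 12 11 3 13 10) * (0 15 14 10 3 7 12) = (0 5 15 14 7 11 10 12 4 3 13 2) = [5, 1, 0, 13, 3, 15, 6, 11, 8, 9, 12, 10, 4, 2, 7, 14]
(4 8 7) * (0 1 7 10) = [1, 7, 2, 3, 8, 5, 6, 4, 10, 9, 0] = (0 1 7 4 8 10)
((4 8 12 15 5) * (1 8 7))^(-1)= ((1 8 12 15 5 4 7))^(-1)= (1 7 4 5 15 12 8)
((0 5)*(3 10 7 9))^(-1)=((0 5)(3 10 7 9))^(-1)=(0 5)(3 9 7 10)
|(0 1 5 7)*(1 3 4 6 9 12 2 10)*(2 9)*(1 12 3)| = |(0 1 5 7)(2 10 12 9 3 4 6)| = 28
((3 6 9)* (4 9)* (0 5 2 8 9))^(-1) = ((0 5 2 8 9 3 6 4))^(-1) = (0 4 6 3 9 8 2 5)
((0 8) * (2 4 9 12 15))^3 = (0 8)(2 12 4 15 9)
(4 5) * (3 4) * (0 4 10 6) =(0 4 5 3 10 6) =[4, 1, 2, 10, 5, 3, 0, 7, 8, 9, 6]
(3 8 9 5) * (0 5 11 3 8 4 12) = (0 5 8 9 11 3 4 12) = [5, 1, 2, 4, 12, 8, 6, 7, 9, 11, 10, 3, 0]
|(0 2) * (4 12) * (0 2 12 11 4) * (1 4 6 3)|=|(0 12)(1 4 11 6 3)|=10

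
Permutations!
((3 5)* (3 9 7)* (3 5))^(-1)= ((5 9 7))^(-1)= (5 7 9)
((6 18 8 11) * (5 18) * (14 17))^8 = (5 11 18 6 8)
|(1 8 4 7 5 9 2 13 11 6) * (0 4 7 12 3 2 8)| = 36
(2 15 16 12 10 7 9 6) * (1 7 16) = (1 7 9 6 2 15)(10 16 12) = [0, 7, 15, 3, 4, 5, 2, 9, 8, 6, 16, 11, 10, 13, 14, 1, 12]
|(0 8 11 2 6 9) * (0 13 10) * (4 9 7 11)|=12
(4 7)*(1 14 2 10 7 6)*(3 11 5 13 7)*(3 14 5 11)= [0, 5, 10, 3, 6, 13, 1, 4, 8, 9, 14, 11, 12, 7, 2]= (1 5 13 7 4 6)(2 10 14)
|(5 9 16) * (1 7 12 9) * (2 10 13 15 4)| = |(1 7 12 9 16 5)(2 10 13 15 4)| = 30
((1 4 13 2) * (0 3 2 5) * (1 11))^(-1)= (0 5 13 4 1 11 2 3)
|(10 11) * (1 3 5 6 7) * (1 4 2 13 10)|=|(1 3 5 6 7 4 2 13 10 11)|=10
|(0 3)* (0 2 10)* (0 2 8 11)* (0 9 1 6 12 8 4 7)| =12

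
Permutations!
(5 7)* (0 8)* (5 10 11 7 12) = (0 8)(5 12)(7 10 11) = [8, 1, 2, 3, 4, 12, 6, 10, 0, 9, 11, 7, 5]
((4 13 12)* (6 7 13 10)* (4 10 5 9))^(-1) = (4 9 5)(6 10 12 13 7) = ((4 5 9)(6 7 13 12 10))^(-1)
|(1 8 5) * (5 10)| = 4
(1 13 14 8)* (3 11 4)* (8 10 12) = [0, 13, 2, 11, 3, 5, 6, 7, 1, 9, 12, 4, 8, 14, 10] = (1 13 14 10 12 8)(3 11 4)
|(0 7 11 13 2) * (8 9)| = 10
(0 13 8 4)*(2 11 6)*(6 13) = (0 6 2 11 13 8 4) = [6, 1, 11, 3, 0, 5, 2, 7, 4, 9, 10, 13, 12, 8]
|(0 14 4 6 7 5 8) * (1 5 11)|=|(0 14 4 6 7 11 1 5 8)|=9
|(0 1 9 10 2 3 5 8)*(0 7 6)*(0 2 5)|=10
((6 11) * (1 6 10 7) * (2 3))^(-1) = ((1 6 11 10 7)(2 3))^(-1) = (1 7 10 11 6)(2 3)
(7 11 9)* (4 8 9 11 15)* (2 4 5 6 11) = (2 4 8 9 7 15 5 6 11) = [0, 1, 4, 3, 8, 6, 11, 15, 9, 7, 10, 2, 12, 13, 14, 5]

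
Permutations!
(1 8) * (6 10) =(1 8)(6 10) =[0, 8, 2, 3, 4, 5, 10, 7, 1, 9, 6]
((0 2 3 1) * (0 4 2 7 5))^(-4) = (0 5 7)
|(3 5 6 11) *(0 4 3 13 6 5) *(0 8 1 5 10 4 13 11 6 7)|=6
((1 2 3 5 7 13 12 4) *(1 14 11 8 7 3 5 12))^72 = (1 14 2 11 5 8 3 7 12 13 4)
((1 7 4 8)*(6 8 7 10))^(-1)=(1 8 6 10)(4 7)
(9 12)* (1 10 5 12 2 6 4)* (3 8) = [0, 10, 6, 8, 1, 12, 4, 7, 3, 2, 5, 11, 9] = (1 10 5 12 9 2 6 4)(3 8)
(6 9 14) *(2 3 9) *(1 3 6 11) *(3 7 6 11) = (1 7 6 2 11)(3 9 14) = [0, 7, 11, 9, 4, 5, 2, 6, 8, 14, 10, 1, 12, 13, 3]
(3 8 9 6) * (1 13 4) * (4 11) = (1 13 11 4)(3 8 9 6) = [0, 13, 2, 8, 1, 5, 3, 7, 9, 6, 10, 4, 12, 11]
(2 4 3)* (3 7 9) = (2 4 7 9 3) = [0, 1, 4, 2, 7, 5, 6, 9, 8, 3]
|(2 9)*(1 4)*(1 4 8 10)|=|(1 8 10)(2 9)|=6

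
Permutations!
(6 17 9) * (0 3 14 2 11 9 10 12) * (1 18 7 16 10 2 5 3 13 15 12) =(0 13 15 12)(1 18 7 16 10)(2 11 9 6 17)(3 14 5) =[13, 18, 11, 14, 4, 3, 17, 16, 8, 6, 1, 9, 0, 15, 5, 12, 10, 2, 7]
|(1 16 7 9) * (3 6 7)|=|(1 16 3 6 7 9)|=6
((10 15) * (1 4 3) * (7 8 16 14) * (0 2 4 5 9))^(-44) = ((0 2 4 3 1 5 9)(7 8 16 14)(10 15))^(-44) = (16)(0 5 3 2 9 1 4)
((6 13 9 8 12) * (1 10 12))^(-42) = ((1 10 12 6 13 9 8))^(-42) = (13)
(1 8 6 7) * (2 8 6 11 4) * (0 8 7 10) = (0 8 11 4 2 7 1 6 10) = [8, 6, 7, 3, 2, 5, 10, 1, 11, 9, 0, 4]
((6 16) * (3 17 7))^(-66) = ((3 17 7)(6 16))^(-66) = (17)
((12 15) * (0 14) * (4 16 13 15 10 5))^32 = ((0 14)(4 16 13 15 12 10 5))^32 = (4 12 16 10 13 5 15)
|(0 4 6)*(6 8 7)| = |(0 4 8 7 6)| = 5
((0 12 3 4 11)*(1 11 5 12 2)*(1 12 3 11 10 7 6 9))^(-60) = ((0 2 12 11)(1 10 7 6 9)(3 4 5))^(-60) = (12)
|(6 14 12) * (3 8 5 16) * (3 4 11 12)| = 9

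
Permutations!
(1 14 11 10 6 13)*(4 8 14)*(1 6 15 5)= (1 4 8 14 11 10 15 5)(6 13)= [0, 4, 2, 3, 8, 1, 13, 7, 14, 9, 15, 10, 12, 6, 11, 5]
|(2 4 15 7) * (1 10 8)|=12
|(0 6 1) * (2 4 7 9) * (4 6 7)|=|(0 7 9 2 6 1)|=6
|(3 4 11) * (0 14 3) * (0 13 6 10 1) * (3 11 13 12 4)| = 9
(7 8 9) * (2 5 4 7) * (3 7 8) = (2 5 4 8 9)(3 7) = [0, 1, 5, 7, 8, 4, 6, 3, 9, 2]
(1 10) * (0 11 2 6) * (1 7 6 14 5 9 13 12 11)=(0 1 10 7 6)(2 14 5 9 13 12 11)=[1, 10, 14, 3, 4, 9, 0, 6, 8, 13, 7, 2, 11, 12, 5]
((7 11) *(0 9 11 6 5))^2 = (0 11 6)(5 9 7)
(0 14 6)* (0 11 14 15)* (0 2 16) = (0 15 2 16)(6 11 14) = [15, 1, 16, 3, 4, 5, 11, 7, 8, 9, 10, 14, 12, 13, 6, 2, 0]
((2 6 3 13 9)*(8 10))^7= (2 3 9 6 13)(8 10)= ((2 6 3 13 9)(8 10))^7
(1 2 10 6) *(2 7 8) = (1 7 8 2 10 6) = [0, 7, 10, 3, 4, 5, 1, 8, 2, 9, 6]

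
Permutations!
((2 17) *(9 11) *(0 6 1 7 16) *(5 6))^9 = ((0 5 6 1 7 16)(2 17)(9 11))^9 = (0 1)(2 17)(5 7)(6 16)(9 11)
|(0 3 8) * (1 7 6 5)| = |(0 3 8)(1 7 6 5)| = 12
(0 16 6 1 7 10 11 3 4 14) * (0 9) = [16, 7, 2, 4, 14, 5, 1, 10, 8, 0, 11, 3, 12, 13, 9, 15, 6] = (0 16 6 1 7 10 11 3 4 14 9)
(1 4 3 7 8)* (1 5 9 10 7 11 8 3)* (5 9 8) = (1 4)(3 11 5 8 9 10 7) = [0, 4, 2, 11, 1, 8, 6, 3, 9, 10, 7, 5]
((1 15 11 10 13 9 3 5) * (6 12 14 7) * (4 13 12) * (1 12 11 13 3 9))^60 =((1 15 13)(3 5 12 14 7 6 4)(10 11))^60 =(15)(3 7 5 6 12 4 14)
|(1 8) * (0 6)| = 2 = |(0 6)(1 8)|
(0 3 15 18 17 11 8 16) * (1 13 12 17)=[3, 13, 2, 15, 4, 5, 6, 7, 16, 9, 10, 8, 17, 12, 14, 18, 0, 11, 1]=(0 3 15 18 1 13 12 17 11 8 16)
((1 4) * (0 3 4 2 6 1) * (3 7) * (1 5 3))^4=((0 7 1 2 6 5 3 4))^4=(0 6)(1 3)(2 4)(5 7)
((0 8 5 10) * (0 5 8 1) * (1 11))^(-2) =((0 11 1)(5 10))^(-2) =(0 11 1)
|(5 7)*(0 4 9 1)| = 4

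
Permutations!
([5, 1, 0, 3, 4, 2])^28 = [5, 1, 0, 3, 4, 2]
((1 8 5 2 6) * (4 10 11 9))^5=((1 8 5 2 6)(4 10 11 9))^5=(4 10 11 9)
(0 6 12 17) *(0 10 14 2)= (0 6 12 17 10 14 2)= [6, 1, 0, 3, 4, 5, 12, 7, 8, 9, 14, 11, 17, 13, 2, 15, 16, 10]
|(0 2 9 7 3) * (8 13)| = 10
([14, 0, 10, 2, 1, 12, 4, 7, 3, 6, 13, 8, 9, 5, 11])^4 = [3, 8, 12, 5, 11, 4, 14, 7, 13, 0, 9, 10, 1, 6, 2]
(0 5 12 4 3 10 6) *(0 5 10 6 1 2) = (0 10 1 2)(3 6 5 12 4) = [10, 2, 0, 6, 3, 12, 5, 7, 8, 9, 1, 11, 4]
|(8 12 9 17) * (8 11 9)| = 6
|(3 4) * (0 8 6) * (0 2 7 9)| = 6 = |(0 8 6 2 7 9)(3 4)|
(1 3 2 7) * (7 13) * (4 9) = (1 3 2 13 7)(4 9) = [0, 3, 13, 2, 9, 5, 6, 1, 8, 4, 10, 11, 12, 7]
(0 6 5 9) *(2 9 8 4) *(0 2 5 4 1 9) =(0 6 4 5 8 1 9 2) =[6, 9, 0, 3, 5, 8, 4, 7, 1, 2]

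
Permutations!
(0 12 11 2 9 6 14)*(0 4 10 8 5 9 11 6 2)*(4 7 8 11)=[12, 1, 4, 3, 10, 9, 14, 8, 5, 2, 11, 0, 6, 13, 7]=(0 12 6 14 7 8 5 9 2 4 10 11)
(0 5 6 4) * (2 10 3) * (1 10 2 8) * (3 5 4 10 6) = (0 4)(1 6 10 5 3 8) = [4, 6, 2, 8, 0, 3, 10, 7, 1, 9, 5]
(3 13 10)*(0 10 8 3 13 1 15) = (0 10 13 8 3 1 15) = [10, 15, 2, 1, 4, 5, 6, 7, 3, 9, 13, 11, 12, 8, 14, 0]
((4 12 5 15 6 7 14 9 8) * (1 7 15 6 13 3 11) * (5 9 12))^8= (1 6 12 3 4 7 15 9 11 5 14 13 8)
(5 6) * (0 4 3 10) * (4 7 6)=(0 7 6 5 4 3 10)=[7, 1, 2, 10, 3, 4, 5, 6, 8, 9, 0]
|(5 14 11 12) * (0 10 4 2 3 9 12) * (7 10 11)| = |(0 11)(2 3 9 12 5 14 7 10 4)| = 18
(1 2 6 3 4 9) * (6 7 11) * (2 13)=[0, 13, 7, 4, 9, 5, 3, 11, 8, 1, 10, 6, 12, 2]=(1 13 2 7 11 6 3 4 9)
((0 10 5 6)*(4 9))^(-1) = (0 6 5 10)(4 9)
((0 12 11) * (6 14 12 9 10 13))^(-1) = ((0 9 10 13 6 14 12 11))^(-1) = (0 11 12 14 6 13 10 9)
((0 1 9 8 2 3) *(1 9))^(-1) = ((0 9 8 2 3))^(-1) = (0 3 2 8 9)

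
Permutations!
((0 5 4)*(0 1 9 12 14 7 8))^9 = ((0 5 4 1 9 12 14 7 8))^9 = (14)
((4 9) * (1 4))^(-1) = (1 9 4)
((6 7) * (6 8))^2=((6 7 8))^2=(6 8 7)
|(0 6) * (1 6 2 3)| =5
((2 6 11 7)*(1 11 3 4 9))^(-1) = (1 9 4 3 6 2 7 11)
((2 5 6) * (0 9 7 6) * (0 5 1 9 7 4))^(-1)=((0 7 6 2 1 9 4))^(-1)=(0 4 9 1 2 6 7)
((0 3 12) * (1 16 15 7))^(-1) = ((0 3 12)(1 16 15 7))^(-1) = (0 12 3)(1 7 15 16)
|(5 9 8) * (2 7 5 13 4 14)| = 8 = |(2 7 5 9 8 13 4 14)|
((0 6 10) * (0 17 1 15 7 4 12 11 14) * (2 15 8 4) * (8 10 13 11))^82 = ((0 6 13 11 14)(1 10 17)(2 15 7)(4 12 8))^82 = (0 13 14 6 11)(1 10 17)(2 15 7)(4 12 8)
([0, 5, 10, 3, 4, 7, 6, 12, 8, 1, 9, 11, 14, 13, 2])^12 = [0, 14, 5, 3, 4, 2, 6, 10, 8, 12, 7, 11, 9, 13, 1]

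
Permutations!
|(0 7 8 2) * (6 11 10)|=|(0 7 8 2)(6 11 10)|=12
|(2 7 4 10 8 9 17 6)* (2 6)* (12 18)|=|(2 7 4 10 8 9 17)(12 18)|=14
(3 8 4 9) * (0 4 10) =(0 4 9 3 8 10) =[4, 1, 2, 8, 9, 5, 6, 7, 10, 3, 0]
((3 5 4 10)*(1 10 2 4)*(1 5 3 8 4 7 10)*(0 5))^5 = (10)(0 5)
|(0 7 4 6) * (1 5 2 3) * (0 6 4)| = |(0 7)(1 5 2 3)| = 4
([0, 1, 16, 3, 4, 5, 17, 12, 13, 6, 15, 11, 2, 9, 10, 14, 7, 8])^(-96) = [0, 1, 2, 3, 4, 5, 9, 7, 17, 13, 10, 11, 12, 8, 14, 15, 16, 6]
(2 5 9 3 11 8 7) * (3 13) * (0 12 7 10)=(0 12 7 2 5 9 13 3 11 8 10)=[12, 1, 5, 11, 4, 9, 6, 2, 10, 13, 0, 8, 7, 3]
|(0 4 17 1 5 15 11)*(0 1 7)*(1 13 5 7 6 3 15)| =11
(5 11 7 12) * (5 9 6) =[0, 1, 2, 3, 4, 11, 5, 12, 8, 6, 10, 7, 9] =(5 11 7 12 9 6)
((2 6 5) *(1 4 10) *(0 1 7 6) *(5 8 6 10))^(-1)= ((0 1 4 5 2)(6 8)(7 10))^(-1)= (0 2 5 4 1)(6 8)(7 10)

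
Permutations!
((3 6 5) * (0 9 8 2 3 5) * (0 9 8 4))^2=(0 2 6 4 8 3 9)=((0 8 2 3 6 9 4))^2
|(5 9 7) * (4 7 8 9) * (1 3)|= |(1 3)(4 7 5)(8 9)|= 6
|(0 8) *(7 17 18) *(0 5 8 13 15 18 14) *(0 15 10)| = 30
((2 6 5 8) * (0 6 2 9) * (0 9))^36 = (9)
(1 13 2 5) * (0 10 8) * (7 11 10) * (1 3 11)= (0 7 1 13 2 5 3 11 10 8)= [7, 13, 5, 11, 4, 3, 6, 1, 0, 9, 8, 10, 12, 2]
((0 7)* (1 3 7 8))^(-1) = ((0 8 1 3 7))^(-1) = (0 7 3 1 8)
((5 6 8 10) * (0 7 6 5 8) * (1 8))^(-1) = ((0 7 6)(1 8 10))^(-1) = (0 6 7)(1 10 8)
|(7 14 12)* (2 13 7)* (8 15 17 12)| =|(2 13 7 14 8 15 17 12)| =8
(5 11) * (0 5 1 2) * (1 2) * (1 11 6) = (0 5 6 1 11 2) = [5, 11, 0, 3, 4, 6, 1, 7, 8, 9, 10, 2]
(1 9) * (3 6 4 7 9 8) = (1 8 3 6 4 7 9) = [0, 8, 2, 6, 7, 5, 4, 9, 3, 1]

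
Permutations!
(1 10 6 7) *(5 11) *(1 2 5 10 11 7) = (1 11 10 6)(2 5 7) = [0, 11, 5, 3, 4, 7, 1, 2, 8, 9, 6, 10]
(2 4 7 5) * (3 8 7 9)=(2 4 9 3 8 7 5)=[0, 1, 4, 8, 9, 2, 6, 5, 7, 3]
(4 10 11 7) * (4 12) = (4 10 11 7 12) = [0, 1, 2, 3, 10, 5, 6, 12, 8, 9, 11, 7, 4]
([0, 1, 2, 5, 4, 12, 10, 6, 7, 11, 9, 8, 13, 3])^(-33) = (3 13 12 5)(6 11)(7 9)(8 10)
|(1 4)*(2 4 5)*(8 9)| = |(1 5 2 4)(8 9)| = 4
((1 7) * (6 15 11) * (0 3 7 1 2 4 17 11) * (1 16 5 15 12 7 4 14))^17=(0 17 12 14 5 3 11 7 1 15 4 6 2 16)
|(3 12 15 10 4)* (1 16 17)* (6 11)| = |(1 16 17)(3 12 15 10 4)(6 11)| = 30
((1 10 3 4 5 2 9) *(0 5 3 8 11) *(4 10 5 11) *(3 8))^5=((0 11)(1 5 2 9)(3 10)(4 8))^5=(0 11)(1 5 2 9)(3 10)(4 8)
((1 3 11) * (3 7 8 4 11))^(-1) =((1 7 8 4 11))^(-1) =(1 11 4 8 7)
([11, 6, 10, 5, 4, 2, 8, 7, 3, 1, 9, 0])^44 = [0, 5, 6, 9, 4, 1, 2, 7, 10, 3, 8, 11]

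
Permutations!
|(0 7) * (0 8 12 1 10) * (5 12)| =|(0 7 8 5 12 1 10)| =7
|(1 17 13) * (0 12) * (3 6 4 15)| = |(0 12)(1 17 13)(3 6 4 15)| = 12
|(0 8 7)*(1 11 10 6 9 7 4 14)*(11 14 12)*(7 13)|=10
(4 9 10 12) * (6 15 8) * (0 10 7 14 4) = (0 10 12)(4 9 7 14)(6 15 8) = [10, 1, 2, 3, 9, 5, 15, 14, 6, 7, 12, 11, 0, 13, 4, 8]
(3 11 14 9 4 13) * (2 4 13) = (2 4)(3 11 14 9 13) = [0, 1, 4, 11, 2, 5, 6, 7, 8, 13, 10, 14, 12, 3, 9]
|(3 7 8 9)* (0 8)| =|(0 8 9 3 7)| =5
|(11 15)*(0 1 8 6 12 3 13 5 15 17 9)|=|(0 1 8 6 12 3 13 5 15 11 17 9)|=12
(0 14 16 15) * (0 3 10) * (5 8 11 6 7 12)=(0 14 16 15 3 10)(5 8 11 6 7 12)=[14, 1, 2, 10, 4, 8, 7, 12, 11, 9, 0, 6, 5, 13, 16, 3, 15]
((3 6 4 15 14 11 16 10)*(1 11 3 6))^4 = ((1 11 16 10 6 4 15 14 3))^4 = (1 6 3 10 14 16 15 11 4)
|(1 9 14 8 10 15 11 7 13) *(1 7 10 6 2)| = 6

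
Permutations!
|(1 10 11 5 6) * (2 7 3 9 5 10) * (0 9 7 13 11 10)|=8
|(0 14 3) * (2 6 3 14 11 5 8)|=7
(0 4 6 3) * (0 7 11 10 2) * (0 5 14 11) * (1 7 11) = (0 4 6 3 11 10 2 5 14 1 7) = [4, 7, 5, 11, 6, 14, 3, 0, 8, 9, 2, 10, 12, 13, 1]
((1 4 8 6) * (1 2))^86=(1 4 8 6 2)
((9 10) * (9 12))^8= ((9 10 12))^8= (9 12 10)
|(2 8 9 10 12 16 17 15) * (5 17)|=9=|(2 8 9 10 12 16 5 17 15)|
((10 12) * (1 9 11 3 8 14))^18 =(14)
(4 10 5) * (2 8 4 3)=(2 8 4 10 5 3)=[0, 1, 8, 2, 10, 3, 6, 7, 4, 9, 5]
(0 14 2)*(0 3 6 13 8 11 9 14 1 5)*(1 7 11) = (0 7 11 9 14 2 3 6 13 8 1 5) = [7, 5, 3, 6, 4, 0, 13, 11, 1, 14, 10, 9, 12, 8, 2]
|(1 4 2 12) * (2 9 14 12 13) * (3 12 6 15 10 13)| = |(1 4 9 14 6 15 10 13 2 3 12)| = 11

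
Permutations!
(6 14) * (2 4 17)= (2 4 17)(6 14)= [0, 1, 4, 3, 17, 5, 14, 7, 8, 9, 10, 11, 12, 13, 6, 15, 16, 2]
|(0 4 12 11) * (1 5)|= |(0 4 12 11)(1 5)|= 4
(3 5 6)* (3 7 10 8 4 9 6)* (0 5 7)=(0 5 3 7 10 8 4 9 6)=[5, 1, 2, 7, 9, 3, 0, 10, 4, 6, 8]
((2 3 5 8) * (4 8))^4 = ((2 3 5 4 8))^4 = (2 8 4 5 3)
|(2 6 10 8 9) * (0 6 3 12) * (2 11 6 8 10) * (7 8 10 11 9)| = |(0 10 11 6 2 3 12)(7 8)| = 14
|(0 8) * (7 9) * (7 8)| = 4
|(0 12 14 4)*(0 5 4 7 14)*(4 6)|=|(0 12)(4 5 6)(7 14)|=6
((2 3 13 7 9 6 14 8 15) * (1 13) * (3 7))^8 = (1 3 13)(2 7 9 6 14 8 15)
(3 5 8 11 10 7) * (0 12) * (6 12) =[6, 1, 2, 5, 4, 8, 12, 3, 11, 9, 7, 10, 0] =(0 6 12)(3 5 8 11 10 7)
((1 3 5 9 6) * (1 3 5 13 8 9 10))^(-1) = ((1 5 10)(3 13 8 9 6))^(-1) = (1 10 5)(3 6 9 8 13)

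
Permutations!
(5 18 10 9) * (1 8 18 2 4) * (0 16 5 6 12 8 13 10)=(0 16 5 2 4 1 13 10 9 6 12 8 18)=[16, 13, 4, 3, 1, 2, 12, 7, 18, 6, 9, 11, 8, 10, 14, 15, 5, 17, 0]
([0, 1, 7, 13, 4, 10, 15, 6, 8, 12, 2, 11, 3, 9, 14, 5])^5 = [0, 1, 10, 13, 4, 15, 7, 2, 8, 12, 5, 11, 3, 9, 14, 6]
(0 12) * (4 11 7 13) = [12, 1, 2, 3, 11, 5, 6, 13, 8, 9, 10, 7, 0, 4] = (0 12)(4 11 7 13)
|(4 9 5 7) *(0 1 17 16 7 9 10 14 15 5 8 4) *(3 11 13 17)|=56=|(0 1 3 11 13 17 16 7)(4 10 14 15 5 9 8)|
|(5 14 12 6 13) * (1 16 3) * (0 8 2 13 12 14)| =|(0 8 2 13 5)(1 16 3)(6 12)| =30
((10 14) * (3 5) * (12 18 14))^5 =(3 5)(10 12 18 14)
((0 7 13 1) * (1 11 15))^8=((0 7 13 11 15 1))^8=(0 13 15)(1 7 11)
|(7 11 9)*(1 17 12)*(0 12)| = 12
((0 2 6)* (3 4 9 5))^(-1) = ((0 2 6)(3 4 9 5))^(-1) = (0 6 2)(3 5 9 4)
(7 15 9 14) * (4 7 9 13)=(4 7 15 13)(9 14)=[0, 1, 2, 3, 7, 5, 6, 15, 8, 14, 10, 11, 12, 4, 9, 13]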